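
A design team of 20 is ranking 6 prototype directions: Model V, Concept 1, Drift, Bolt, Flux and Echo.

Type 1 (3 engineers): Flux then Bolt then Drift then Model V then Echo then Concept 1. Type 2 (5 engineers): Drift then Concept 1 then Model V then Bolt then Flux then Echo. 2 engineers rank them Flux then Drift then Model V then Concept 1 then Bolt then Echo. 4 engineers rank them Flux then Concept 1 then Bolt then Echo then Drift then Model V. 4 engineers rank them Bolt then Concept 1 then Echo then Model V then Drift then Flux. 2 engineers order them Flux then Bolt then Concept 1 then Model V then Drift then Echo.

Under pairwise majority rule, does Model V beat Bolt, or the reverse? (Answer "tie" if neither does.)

Ballots ranking Model V above Bolt: 5 + 2 = 7.
Ballots ranking Bolt above Model V: 20 − 7 = 13.
Bolt wins the head-to-head 13–7.

Bolt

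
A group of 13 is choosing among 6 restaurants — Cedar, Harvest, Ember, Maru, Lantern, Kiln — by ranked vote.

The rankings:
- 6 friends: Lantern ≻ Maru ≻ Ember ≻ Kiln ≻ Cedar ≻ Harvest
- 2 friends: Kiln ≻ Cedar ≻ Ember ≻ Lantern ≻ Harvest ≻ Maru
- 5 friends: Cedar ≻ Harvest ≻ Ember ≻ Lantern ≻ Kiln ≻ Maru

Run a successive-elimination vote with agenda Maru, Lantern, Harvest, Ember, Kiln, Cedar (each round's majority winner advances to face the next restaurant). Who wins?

Round 1: Maru vs Lantern — 0–13, Lantern advances.
Round 2: Lantern vs Harvest — 8–5, Lantern advances.
Round 3: Lantern vs Ember — 6–7, Ember advances.
Round 4: Ember vs Kiln — 11–2, Ember advances.
Round 5: Ember vs Cedar — 6–7, Cedar advances.
Cedar survives the agenda.

Cedar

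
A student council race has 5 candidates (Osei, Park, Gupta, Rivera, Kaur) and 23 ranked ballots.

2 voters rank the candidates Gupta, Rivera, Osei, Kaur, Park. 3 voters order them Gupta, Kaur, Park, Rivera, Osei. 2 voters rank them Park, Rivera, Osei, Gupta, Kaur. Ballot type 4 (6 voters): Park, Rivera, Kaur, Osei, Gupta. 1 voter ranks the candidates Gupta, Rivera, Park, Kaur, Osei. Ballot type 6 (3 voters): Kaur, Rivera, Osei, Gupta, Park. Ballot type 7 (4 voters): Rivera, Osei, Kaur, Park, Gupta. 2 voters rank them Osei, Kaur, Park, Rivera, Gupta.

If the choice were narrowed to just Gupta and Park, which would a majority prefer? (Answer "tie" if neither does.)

Ballots ranking Gupta above Park: 2 + 3 + 1 + 3 = 9.
Ballots ranking Park above Gupta: 23 − 9 = 14.
Park wins the head-to-head 14–9.

Park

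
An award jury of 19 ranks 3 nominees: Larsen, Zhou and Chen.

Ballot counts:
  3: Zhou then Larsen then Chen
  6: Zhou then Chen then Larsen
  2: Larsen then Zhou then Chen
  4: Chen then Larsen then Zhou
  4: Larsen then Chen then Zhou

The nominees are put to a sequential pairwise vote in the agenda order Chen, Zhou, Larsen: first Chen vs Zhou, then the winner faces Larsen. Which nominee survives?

Larsen

Round 1: Chen vs Zhou — 8–11, Zhou advances.
Round 2: Zhou vs Larsen — 9–10, Larsen advances.
The agenda winner is Larsen.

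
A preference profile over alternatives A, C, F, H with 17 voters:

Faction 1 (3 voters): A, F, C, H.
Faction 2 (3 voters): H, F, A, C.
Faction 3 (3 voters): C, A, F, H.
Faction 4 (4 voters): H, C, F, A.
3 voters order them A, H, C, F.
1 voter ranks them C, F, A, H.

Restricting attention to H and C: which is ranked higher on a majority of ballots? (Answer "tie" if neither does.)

H

Ballots ranking H above C: 3 + 4 + 3 = 10.
Ballots ranking C above H: 17 − 10 = 7.
H wins the head-to-head 10–7.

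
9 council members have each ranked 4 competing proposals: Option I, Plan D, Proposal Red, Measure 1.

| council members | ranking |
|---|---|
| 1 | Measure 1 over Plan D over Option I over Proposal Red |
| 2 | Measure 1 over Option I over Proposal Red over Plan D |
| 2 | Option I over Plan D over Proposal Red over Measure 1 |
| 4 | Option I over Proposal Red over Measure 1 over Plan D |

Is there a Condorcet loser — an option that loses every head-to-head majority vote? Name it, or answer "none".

Plan D

Pairwise majorities:
Option I vs Plan D: 2+2+4 = 8 for Option I, 1 for Plan D — Option I by 8–1.
Option I vs Proposal Red: Option I, 9–0.
Option I vs Measure 1: Option I preferred on 2+4 = 6 ballots; Option I wins 6–3.
Plan D vs Proposal Red: 1+2 = 3 for Plan D, 6 for Proposal Red — Proposal Red by 6–3.
Plan D–Measure 1: Measure 1 7–2.
Proposal Red vs Measure 1: Proposal Red, 6–3.
Only Plan D has no wins; Plan D is the Condorcet loser.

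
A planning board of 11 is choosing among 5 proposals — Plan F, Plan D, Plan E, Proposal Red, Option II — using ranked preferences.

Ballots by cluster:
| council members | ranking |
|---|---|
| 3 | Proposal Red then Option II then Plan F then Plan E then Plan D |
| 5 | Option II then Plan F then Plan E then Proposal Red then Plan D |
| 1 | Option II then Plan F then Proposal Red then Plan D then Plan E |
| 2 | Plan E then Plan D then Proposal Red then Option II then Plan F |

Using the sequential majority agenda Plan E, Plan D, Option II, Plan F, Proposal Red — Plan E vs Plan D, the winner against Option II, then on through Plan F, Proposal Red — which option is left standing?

Option II

Round 1: Plan E vs Plan D — 10–1, Plan E advances.
Round 2: Plan E vs Option II — 2–9, Option II advances.
Round 3: Option II vs Plan F — 11–0, Option II advances.
Round 4: Option II vs Proposal Red — 6–5, Option II advances.
The agenda winner is Option II.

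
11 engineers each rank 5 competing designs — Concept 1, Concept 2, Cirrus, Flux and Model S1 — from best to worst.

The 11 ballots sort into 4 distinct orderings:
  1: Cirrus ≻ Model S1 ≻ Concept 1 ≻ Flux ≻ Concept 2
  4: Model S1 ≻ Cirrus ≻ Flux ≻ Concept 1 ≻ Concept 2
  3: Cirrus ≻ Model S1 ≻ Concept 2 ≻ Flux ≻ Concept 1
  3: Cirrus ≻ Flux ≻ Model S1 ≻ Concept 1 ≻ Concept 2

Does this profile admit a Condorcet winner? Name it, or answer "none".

Cirrus

Check each pair by majority over 11 ballots:
Concept 1 vs Concept 2: 8 to 3, Concept 1.
Concept 1 vs Cirrus: 0 for Concept 1, 11 for Cirrus — Cirrus by 11–0.
Concept 1 vs Flux: 1 for Concept 1, 10 for Flux — Flux by 10–1.
Concept 1 vs Model S1: 0 for Concept 1, 11 for Model S1 — Model S1 by 11–0.
Concept 2 vs Cirrus: 0 for Concept 2, 11 for Cirrus — Cirrus by 11–0.
Concept 2 vs Flux: 3 for Concept 2, 8 for Flux — Flux by 8–3.
Concept 2 vs Model S1: 0 to 11, Model S1.
Cirrus vs Flux: 11 to 0, Cirrus.
Cirrus vs Model S1: Cirrus is ranked higher on 1+3+3 = 7 ballots, Model S1 on 4. Cirrus wins 7–4.
Flux vs Model S1: Flux is ranked higher on 3 ballots, Model S1 on 8. Model S1 wins 8–3.
Cirrus beats each of Concept 1, Concept 2, Flux, Model S1 — Cirrus is the Condorcet winner.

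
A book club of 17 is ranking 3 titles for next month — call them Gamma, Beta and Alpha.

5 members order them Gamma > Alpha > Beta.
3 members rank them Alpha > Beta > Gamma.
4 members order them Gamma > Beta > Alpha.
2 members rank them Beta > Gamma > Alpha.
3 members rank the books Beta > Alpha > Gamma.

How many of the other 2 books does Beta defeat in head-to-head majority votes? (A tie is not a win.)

1

Beta against each rival (17 members):
Beta–Gamma: Gamma 9–8.
Beta vs Alpha: Beta wins 9–8.
Beta beats Alpha; loses to Gamma — 1 pairwise win.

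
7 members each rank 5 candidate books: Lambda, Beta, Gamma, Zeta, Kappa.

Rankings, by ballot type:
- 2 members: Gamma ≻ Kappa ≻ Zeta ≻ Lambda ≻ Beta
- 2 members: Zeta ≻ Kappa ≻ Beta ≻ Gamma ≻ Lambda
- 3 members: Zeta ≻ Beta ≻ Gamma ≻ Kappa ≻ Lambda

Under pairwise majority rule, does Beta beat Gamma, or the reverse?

Ballots ranking Beta above Gamma: 2 + 3 = 5.
Ballots ranking Gamma above Beta: 7 − 5 = 2.
Beta wins the head-to-head 5–2.

Beta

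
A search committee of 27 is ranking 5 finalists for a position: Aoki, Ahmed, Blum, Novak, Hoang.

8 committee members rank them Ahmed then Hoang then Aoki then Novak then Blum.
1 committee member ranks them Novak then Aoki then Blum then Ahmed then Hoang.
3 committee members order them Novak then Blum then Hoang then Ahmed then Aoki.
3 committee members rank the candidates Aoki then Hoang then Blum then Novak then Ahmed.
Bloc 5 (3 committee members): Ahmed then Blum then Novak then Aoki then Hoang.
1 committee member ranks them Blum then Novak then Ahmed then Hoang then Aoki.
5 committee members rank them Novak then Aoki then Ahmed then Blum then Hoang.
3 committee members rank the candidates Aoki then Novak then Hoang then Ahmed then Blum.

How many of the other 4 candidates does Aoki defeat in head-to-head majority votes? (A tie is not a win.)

3

Aoki against each rival (27 committee members):
Aoki vs Ahmed: 1+3+5+3 = 12 for Aoki, 15 for Ahmed — Ahmed by 15–12.
Aoki vs Blum: 20 to 7, Aoki.
Aoki vs Novak: Aoki is ranked higher on 8+3+3 = 14 ballots, Novak on 13. Aoki wins 14–13.
Aoki vs Hoang: Aoki, 15–12.
Aoki beats Blum, Novak, Hoang; loses to Ahmed — 3 pairwise wins.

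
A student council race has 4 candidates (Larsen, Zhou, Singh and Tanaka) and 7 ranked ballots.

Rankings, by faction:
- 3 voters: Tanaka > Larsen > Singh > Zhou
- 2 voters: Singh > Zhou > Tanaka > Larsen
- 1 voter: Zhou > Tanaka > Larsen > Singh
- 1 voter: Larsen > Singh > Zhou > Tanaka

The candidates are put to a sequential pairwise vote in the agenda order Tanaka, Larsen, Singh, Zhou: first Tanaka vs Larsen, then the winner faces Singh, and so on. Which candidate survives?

Round 1: Tanaka vs Larsen — 6–1, Tanaka advances.
Round 2: Tanaka vs Singh — 4–3, Tanaka advances.
Round 3: Tanaka vs Zhou — 3–4, Zhou advances.
The agenda winner is Zhou.

Zhou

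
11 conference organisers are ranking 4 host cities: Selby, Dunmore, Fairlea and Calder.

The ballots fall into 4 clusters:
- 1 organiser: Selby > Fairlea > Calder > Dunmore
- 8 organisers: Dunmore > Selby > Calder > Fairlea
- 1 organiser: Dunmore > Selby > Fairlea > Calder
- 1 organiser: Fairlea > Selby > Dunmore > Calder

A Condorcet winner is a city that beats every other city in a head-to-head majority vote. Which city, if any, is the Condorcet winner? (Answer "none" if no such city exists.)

Pairwise majorities:
Selby–Dunmore: Dunmore 9–2.
Selby vs Fairlea: Selby, 10–1.
Selby vs Calder: Selby, 11–0.
Dunmore vs Fairlea: Dunmore, 9–2.
Dunmore vs Calder: Dunmore wins 10–1.
Fairlea vs Calder: Calder wins 8–3.
Dunmore beats each of Selby, Fairlea, Calder — Dunmore is the Condorcet winner.

Dunmore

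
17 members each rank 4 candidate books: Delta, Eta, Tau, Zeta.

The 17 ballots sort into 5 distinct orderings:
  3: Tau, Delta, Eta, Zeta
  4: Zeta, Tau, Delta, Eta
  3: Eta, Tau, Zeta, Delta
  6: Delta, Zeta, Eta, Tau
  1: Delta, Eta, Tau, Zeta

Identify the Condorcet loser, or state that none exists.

none

Head-to-head results (17 members):
Delta vs Eta: 3+4+6+1 = 14 for Delta, 3 for Eta — Delta by 14–3.
Delta vs Tau: Tau, 10–7.
Delta vs Zeta: Delta preferred on 3+6+1 = 10 ballots; Delta wins 10–7.
Eta vs Tau: Eta is ranked higher on 3+6+1 = 10 ballots, Tau on 7. Eta wins 10–7.
Eta vs Zeta: Eta preferred on 3+3+1 = 7 ballots; Zeta wins 10–7.
Tau vs Zeta: Tau preferred on 3+3+1 = 7 ballots; Zeta wins 10–7.
Every book wins at least one matchup (Delta beats Eta; Eta beats Tau; Tau beats Delta; Zeta beats Eta), so there is no Condorcet loser.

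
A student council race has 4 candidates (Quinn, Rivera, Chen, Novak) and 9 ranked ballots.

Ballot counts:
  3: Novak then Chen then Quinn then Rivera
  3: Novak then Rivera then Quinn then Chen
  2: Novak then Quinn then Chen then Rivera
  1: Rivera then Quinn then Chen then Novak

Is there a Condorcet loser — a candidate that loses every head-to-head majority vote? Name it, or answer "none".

Rivera

Pairwise majorities:
Quinn vs Rivera: 5 to 4, Quinn.
Quinn–Chen: Quinn 6–3.
Quinn vs Novak: Quinn preferred on 1 ballot; Novak wins 8–1.
Rivera vs Chen: Chen, 5–4.
Rivera vs Novak: 1 to 8, Novak.
Chen vs Novak: Novak wins 8–1.
Rivera is beaten in every head-to-head and is the Condorcet loser.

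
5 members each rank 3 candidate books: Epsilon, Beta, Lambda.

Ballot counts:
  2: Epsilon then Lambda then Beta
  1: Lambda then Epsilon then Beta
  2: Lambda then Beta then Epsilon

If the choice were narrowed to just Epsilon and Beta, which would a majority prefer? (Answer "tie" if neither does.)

Epsilon

Ballots ranking Epsilon above Beta: 2 + 1 = 3.
Ballots ranking Beta above Epsilon: 5 − 3 = 2.
Epsilon wins the head-to-head 3–2.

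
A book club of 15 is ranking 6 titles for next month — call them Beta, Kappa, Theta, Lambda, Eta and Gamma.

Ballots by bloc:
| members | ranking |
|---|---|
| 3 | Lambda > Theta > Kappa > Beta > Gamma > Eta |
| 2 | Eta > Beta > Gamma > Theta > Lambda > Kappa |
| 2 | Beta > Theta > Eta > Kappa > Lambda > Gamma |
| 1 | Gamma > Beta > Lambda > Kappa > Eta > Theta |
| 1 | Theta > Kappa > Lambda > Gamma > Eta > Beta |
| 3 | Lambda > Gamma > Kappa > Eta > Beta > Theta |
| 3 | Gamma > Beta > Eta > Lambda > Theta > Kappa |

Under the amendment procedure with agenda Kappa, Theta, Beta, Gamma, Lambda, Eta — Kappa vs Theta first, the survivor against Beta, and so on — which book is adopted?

Round 1: Kappa vs Theta — 4–11, Theta advances.
Round 2: Theta vs Beta — 4–11, Beta advances.
Round 3: Beta vs Gamma — 7–8, Gamma advances.
Round 4: Gamma vs Lambda — 6–9, Lambda advances.
Round 5: Lambda vs Eta — 8–7, Lambda advances.
Lambda survives the agenda.

Lambda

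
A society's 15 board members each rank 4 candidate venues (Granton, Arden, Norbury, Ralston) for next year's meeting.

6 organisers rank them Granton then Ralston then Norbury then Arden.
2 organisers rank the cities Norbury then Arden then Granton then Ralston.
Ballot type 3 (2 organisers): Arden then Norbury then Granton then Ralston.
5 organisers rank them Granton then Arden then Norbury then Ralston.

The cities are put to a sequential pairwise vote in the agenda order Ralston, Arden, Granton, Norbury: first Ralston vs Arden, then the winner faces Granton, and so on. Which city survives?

Round 1: Ralston vs Arden — 6–9, Arden advances.
Round 2: Arden vs Granton — 4–11, Granton advances.
Round 3: Granton vs Norbury — 11–4, Granton advances.
Granton survives the agenda.

Granton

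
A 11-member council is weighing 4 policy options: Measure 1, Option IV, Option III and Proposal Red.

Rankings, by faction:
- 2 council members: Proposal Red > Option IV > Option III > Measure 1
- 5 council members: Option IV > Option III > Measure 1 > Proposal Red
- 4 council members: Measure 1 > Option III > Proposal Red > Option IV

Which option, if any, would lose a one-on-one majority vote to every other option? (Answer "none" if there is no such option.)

none

Head-to-head results (11 council members):
Measure 1 vs Option IV: Option IV, 7–4.
Measure 1–Option III: Option III 7–4.
Measure 1–Proposal Red: Measure 1 9–2.
Option IV vs Option III: Option IV is ranked higher on 2+5 = 7 ballots, Option III on 4. Option IV wins 7–4.
Option IV vs Proposal Red: 5 for Option IV, 6 for Proposal Red — Proposal Red by 6–5.
Option III vs Proposal Red: Option III, 9–2.
No option is winless: Measure 1 beats Proposal Red; Option IV beats Measure 1; Option III beats Measure 1; Proposal Red beats Option IV. There is no Condorcet loser.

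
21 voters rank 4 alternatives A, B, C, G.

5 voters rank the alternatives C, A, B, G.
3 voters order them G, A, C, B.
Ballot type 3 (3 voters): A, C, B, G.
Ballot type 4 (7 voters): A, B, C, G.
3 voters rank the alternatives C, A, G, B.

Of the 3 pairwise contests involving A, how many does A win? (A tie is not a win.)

A against each rival (21 voters):
A–B: A 21–0.
A vs C: 13 to 8, A.
A vs G: A is ranked higher on 5+3+7+3 = 18 ballots, G on 3. A wins 18–3.
A beats B, C, G — 3 pairwise wins.

3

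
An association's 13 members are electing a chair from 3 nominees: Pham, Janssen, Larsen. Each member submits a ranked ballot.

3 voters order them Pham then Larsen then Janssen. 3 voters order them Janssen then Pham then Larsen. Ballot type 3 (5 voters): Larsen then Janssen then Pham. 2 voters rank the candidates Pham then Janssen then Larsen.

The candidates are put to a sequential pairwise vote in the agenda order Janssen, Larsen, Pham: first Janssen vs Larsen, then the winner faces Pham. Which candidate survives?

Round 1: Janssen vs Larsen — 5–8, Larsen advances.
Round 2: Larsen vs Pham — 5–8, Pham advances.
The agenda winner is Pham.

Pham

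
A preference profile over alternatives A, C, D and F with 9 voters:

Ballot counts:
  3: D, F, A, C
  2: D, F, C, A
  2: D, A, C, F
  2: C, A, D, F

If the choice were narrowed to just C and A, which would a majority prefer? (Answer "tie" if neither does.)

A

Ballots ranking C above A: 2 + 2 = 4.
Ballots ranking A above C: 9 − 4 = 5.
A wins the head-to-head 5–4.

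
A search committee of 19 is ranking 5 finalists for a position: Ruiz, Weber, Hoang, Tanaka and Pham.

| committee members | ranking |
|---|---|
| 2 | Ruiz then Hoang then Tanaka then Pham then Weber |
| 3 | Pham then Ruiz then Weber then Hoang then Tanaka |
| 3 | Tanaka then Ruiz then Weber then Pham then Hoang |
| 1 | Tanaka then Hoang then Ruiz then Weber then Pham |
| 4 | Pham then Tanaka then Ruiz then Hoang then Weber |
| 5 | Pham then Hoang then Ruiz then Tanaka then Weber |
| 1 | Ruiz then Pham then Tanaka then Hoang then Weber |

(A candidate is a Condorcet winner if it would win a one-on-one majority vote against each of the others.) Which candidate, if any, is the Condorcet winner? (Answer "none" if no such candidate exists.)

Pham

Pairwise majorities:
Ruiz vs Weber: Ruiz is ranked higher on 19 ballots, Weber on 0. Ruiz wins 19–0.
Ruiz vs Hoang: 13 to 6, Ruiz.
Ruiz vs Tanaka: 11 to 8, Ruiz.
Ruiz vs Pham: 7 to 12, Pham.
Weber vs Hoang: 6 to 13, Hoang.
Weber vs Tanaka: Weber preferred on 3 ballots; Tanaka wins 16–3.
Weber vs Pham: 3+1 = 4 for Weber, 15 for Pham — Pham by 15–4.
Hoang vs Tanaka: 2+3+5 = 10 for Hoang, 9 for Tanaka — Hoang by 10–9.
Hoang vs Pham: Hoang is ranked higher on 2+1 = 3 ballots, Pham on 16. Pham wins 16–3.
Tanaka vs Pham: 6 to 13, Pham.
Pham defeats every rival head-to-head and is the Condorcet winner.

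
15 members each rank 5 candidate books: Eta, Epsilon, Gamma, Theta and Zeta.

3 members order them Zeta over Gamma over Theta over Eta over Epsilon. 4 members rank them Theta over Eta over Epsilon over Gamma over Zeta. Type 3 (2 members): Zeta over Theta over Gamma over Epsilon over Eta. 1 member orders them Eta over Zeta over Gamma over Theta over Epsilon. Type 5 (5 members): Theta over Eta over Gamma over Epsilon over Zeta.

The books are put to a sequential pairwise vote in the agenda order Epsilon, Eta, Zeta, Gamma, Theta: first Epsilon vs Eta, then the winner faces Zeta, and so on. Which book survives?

Theta

Round 1: Epsilon vs Eta — 2–13, Eta advances.
Round 2: Eta vs Zeta — 10–5, Eta advances.
Round 3: Eta vs Gamma — 10–5, Eta advances.
Round 4: Eta vs Theta — 1–14, Theta advances.
Theta survives the agenda.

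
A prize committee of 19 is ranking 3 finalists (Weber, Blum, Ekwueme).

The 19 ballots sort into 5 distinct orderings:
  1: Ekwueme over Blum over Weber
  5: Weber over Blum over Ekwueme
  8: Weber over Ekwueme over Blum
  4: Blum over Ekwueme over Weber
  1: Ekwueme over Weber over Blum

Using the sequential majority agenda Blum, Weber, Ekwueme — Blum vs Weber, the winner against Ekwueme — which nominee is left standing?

Round 1: Blum vs Weber — 5–14, Weber advances.
Round 2: Weber vs Ekwueme — 13–6, Weber advances.
Weber survives the agenda.

Weber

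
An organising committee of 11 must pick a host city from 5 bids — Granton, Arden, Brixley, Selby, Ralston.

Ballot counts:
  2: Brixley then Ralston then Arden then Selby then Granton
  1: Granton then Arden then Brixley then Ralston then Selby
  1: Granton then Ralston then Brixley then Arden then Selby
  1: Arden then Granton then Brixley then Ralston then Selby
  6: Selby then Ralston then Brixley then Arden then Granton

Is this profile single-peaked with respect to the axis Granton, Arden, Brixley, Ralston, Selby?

Axis positions: Granton=1, Arden=2, Brixley=3, Ralston=4, Selby=5.
Type 1 (peak Brixley at position 3): ranking walks positions 3-4-2-5-1, expanding outward from the peak — single-peaked.
Type 2 (peak Granton at position 1): ranking walks positions 1-2-3-4-5, expanding outward from the peak — single-peaked.
Type 3: ranking walks positions 1-4-3-2-5; Ralston is ranked above Arden even though Arden lies between Ralston and the peak Granton on the axis — preferences dip and rise again. Not single-peaked.
Type 4 (peak Arden at position 2): ranking walks positions 2-1-3-4-5, expanding outward from the peak — single-peaked.
Type 5 (peak Selby at position 5): ranking walks positions 5-4-3-2-1, expanding outward from the peak — single-peaked.
Type 3 violates single-peakedness, so the profile is not single-peaked on this axis.

no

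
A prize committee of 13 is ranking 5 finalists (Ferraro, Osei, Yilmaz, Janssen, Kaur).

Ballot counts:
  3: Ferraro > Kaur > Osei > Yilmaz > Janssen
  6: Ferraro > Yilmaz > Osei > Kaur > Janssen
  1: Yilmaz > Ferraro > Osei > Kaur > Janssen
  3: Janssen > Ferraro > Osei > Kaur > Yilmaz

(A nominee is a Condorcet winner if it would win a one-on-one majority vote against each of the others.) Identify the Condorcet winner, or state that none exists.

Ferraro

Check each pair by majority over 13 ballots:
Ferraro vs Osei: Ferraro wins 13–0.
Ferraro vs Yilmaz: Ferraro wins 12–1.
Ferraro vs Janssen: Ferraro wins 10–3.
Ferraro vs Kaur: Ferraro wins 13–0.
Osei–Yilmaz: Yilmaz 7–6.
Osei–Janssen: Osei 10–3.
Osei vs Kaur: Osei wins 10–3.
Yilmaz–Janssen: Yilmaz 10–3.
Yilmaz–Kaur: Yilmaz 7–6.
Janssen vs Kaur: Kaur, 10–3.
Ferraro beats each of Osei, Yilmaz, Janssen, Kaur — Ferraro is the Condorcet winner.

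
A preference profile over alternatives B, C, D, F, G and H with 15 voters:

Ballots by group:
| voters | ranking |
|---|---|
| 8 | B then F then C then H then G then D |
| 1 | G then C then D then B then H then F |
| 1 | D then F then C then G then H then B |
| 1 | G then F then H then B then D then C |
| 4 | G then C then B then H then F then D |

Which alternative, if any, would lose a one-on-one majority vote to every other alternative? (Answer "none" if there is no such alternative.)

D

Head-to-head results (15 voters):
B vs C: B is ranked higher on 8+1 = 9 ballots, C on 6. B wins 9–6.
B vs D: B wins 13–2.
B vs F: 13 to 2, B.
B vs G: B preferred on 8 ballots; B wins 8–7.
B vs H: B wins 13–2.
C vs D: 8+1+4 = 13 for C, 2 for D — C by 13–2.
C vs F: 5 to 10, F.
C vs G: C wins 9–6.
C vs H: C, 14–1.
D vs F: D preferred on 1+1 = 2 ballots; F wins 13–2.
D–G: G 14–1.
D vs H: 2 to 13, H.
F vs G: F preferred on 8+1 = 9 ballots; F wins 9–6.
F vs H: 8+1+1 = 10 for F, 5 for H — F by 10–5.
G vs H: 1+1+1+4 = 7 for G, 8 for H — H by 8–7.
Only D has no wins; D is the Condorcet loser.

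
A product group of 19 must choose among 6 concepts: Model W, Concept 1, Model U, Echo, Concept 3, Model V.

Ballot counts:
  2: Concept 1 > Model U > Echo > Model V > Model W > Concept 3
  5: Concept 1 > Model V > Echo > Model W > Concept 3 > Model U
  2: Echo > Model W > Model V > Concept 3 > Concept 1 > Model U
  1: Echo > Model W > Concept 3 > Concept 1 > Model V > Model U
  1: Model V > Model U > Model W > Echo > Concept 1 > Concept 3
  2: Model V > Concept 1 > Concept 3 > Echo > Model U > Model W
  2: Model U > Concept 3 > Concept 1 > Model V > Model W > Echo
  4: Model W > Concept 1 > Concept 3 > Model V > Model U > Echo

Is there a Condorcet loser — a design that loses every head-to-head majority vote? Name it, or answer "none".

Model U

Pairwise majorities:
Model W vs Concept 1: Concept 1 wins 11–8.
Model W–Model U: Model W 12–7.
Model W vs Echo: 7 to 12, Echo.
Model W vs Concept 3: Model W is ranked higher on 2+5+2+1+1+4 = 15 ballots, Concept 3 on 4. Model W wins 15–4.
Model W vs Model V: 2+1+4 = 7 for Model W, 12 for Model V — Model V by 12–7.
Concept 1–Model U: Concept 1 16–3.
Concept 1 vs Echo: Concept 1 preferred on 2+5+2+2+4 = 15 ballots; Concept 1 wins 15–4.
Concept 1 vs Concept 3: Concept 1 preferred on 2+5+1+2+4 = 14 ballots; Concept 1 wins 14–5.
Concept 1 vs Model V: Concept 1 wins 14–5.
Model U vs Echo: 2+1+2+4 = 9 for Model U, 10 for Echo — Echo by 10–9.
Model U vs Concept 3: Model U is ranked higher on 2+1+2 = 5 ballots, Concept 3 on 14. Concept 3 wins 14–5.
Model U vs Model V: Model V, 15–4.
Echo vs Concept 3: Echo wins 11–8.
Echo–Model V: Model V 14–5.
Concept 3 vs Model V: 1+2+4 = 7 for Concept 3, 12 for Model V — Model V by 12–7.
Only Model U has no wins; Model U is the Condorcet loser.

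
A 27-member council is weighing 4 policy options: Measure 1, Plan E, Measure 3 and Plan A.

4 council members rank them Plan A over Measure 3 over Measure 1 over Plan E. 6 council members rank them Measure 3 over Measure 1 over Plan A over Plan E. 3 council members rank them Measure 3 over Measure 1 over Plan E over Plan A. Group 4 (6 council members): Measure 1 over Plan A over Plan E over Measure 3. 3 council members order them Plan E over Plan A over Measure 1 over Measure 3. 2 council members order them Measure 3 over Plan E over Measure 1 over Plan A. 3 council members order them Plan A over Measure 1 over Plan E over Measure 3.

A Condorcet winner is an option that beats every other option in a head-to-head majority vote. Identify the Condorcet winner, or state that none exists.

none

Head-to-head results (27 council members):
Measure 1 vs Plan E: Measure 1, 22–5.
Measure 1 vs Measure 3: Measure 3 wins 15–12.
Measure 1 vs Plan A: Measure 1, 17–10.
Plan E vs Measure 3: Measure 3, 15–12.
Plan E vs Plan A: Plan A, 19–8.
Measure 3 vs Plan A: Plan A, 16–11.
Each option drops at least one matchup (Measure 1 loses to Measure 3; Plan E loses to Measure 1; Measure 3 loses to Plan A; Plan A loses to Measure 1); the cycle Measure 1 beats Plan A beats Measure 3 beats Measure 1 rules out a Condorcet winner.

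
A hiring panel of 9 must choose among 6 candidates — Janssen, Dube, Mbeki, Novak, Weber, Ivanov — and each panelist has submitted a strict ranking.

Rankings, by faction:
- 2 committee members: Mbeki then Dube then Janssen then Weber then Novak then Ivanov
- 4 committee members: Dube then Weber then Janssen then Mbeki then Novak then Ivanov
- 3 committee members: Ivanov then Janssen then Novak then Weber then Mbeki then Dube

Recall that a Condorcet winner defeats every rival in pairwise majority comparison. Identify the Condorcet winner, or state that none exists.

none

Pairwise majorities:
Janssen vs Dube: Janssen preferred on 3 ballots; Dube wins 6–3.
Janssen vs Mbeki: Janssen is ranked higher on 4+3 = 7 ballots, Mbeki on 2. Janssen wins 7–2.
Janssen vs Novak: 9 to 0, Janssen.
Janssen vs Weber: 2+3 = 5 for Janssen, 4 for Weber — Janssen by 5–4.
Janssen vs Ivanov: Janssen preferred on 2+4 = 6 ballots; Janssen wins 6–3.
Dube vs Mbeki: Dube preferred on 4 ballots; Mbeki wins 5–4.
Dube vs Novak: 6 to 3, Dube.
Dube vs Weber: Dube is ranked higher on 2+4 = 6 ballots, Weber on 3. Dube wins 6–3.
Dube vs Ivanov: Dube preferred on 2+4 = 6 ballots; Dube wins 6–3.
Mbeki vs Novak: 6 to 3, Mbeki.
Mbeki vs Weber: 2 for Mbeki, 7 for Weber — Weber by 7–2.
Mbeki vs Ivanov: 6 to 3, Mbeki.
Novak vs Weber: Novak is ranked higher on 3 ballots, Weber on 6. Weber wins 6–3.
Novak vs Ivanov: 6 to 3, Novak.
Weber vs Ivanov: Weber is ranked higher on 2+4 = 6 ballots, Ivanov on 3. Weber wins 6–3.
No candidate is unbeaten: Janssen loses to Dube; Dube loses to Mbeki; Mbeki loses to Janssen; Novak loses to Janssen; Weber loses to Janssen; Ivanov loses to Janssen. In particular Janssen > Mbeki > Dube > Janssen is a majority cycle — no Condorcet winner exists.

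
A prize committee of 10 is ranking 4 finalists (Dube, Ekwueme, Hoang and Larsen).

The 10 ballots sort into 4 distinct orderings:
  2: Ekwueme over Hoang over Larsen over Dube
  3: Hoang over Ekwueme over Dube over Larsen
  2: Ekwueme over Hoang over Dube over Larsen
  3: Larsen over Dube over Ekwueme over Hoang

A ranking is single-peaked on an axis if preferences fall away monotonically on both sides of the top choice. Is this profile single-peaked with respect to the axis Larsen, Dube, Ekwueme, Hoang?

Axis positions: Larsen=1, Dube=2, Ekwueme=3, Hoang=4.
Type 1: ranking walks positions 3-4-1-2; Larsen is ranked above Dube even though Dube lies between Larsen and the peak Ekwueme on the axis — preferences dip and rise again. Not single-peaked.
Type 2 (peak Hoang at position 4): ranking walks positions 4-3-2-1, expanding outward from the peak — single-peaked.
Type 3 (peak Ekwueme at position 3): ranking walks positions 3-4-2-1, expanding outward from the peak — single-peaked.
Type 4 (peak Larsen at position 1): ranking walks positions 1-2-3-4, expanding outward from the peak — single-peaked.
Type 1 violates single-peakedness, so the profile is not single-peaked on this axis.

no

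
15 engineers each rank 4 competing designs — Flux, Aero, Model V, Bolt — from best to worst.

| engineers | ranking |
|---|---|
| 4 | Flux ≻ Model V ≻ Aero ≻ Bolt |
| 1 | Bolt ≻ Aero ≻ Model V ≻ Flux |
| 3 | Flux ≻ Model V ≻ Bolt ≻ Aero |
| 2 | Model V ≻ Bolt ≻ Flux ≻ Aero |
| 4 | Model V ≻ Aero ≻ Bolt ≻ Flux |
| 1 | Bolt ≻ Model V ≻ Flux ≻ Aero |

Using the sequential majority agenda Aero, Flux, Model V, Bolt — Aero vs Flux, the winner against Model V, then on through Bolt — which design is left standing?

Model V

Round 1: Aero vs Flux — 5–10, Flux advances.
Round 2: Flux vs Model V — 7–8, Model V advances.
Round 3: Model V vs Bolt — 13–2, Model V advances.
Model V survives the agenda.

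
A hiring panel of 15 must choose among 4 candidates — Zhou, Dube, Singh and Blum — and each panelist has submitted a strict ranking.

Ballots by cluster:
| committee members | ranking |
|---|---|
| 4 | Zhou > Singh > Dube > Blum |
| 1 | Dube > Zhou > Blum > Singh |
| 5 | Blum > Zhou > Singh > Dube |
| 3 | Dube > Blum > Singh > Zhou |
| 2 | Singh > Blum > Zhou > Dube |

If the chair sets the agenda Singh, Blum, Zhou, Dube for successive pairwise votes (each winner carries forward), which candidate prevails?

Dube

Round 1: Singh vs Blum — 6–9, Blum advances.
Round 2: Blum vs Zhou — 10–5, Blum advances.
Round 3: Blum vs Dube — 7–8, Dube advances.
Dube survives the agenda.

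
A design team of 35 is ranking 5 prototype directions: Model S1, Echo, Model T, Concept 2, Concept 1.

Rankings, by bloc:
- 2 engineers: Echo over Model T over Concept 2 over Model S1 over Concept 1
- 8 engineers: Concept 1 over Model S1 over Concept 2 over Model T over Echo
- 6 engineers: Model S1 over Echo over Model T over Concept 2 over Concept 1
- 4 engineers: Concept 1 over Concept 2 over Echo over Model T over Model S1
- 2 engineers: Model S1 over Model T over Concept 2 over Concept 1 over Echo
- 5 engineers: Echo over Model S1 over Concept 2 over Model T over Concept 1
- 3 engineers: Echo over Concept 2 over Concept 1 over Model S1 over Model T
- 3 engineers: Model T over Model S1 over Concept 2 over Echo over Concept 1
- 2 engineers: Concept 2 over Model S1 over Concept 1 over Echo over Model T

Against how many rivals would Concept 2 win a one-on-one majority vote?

Concept 2 against each rival (35 engineers):
Concept 2 vs Model S1: 11 to 24, Model S1.
Concept 2 vs Echo: 19 to 16, Concept 2.
Concept 2 vs Model T: Concept 2, 22–13.
Concept 2 vs Concept 1: Concept 2, 23–12.
Concept 2 beats Echo, Model T, Concept 1; loses to Model S1 — 3 pairwise wins.

3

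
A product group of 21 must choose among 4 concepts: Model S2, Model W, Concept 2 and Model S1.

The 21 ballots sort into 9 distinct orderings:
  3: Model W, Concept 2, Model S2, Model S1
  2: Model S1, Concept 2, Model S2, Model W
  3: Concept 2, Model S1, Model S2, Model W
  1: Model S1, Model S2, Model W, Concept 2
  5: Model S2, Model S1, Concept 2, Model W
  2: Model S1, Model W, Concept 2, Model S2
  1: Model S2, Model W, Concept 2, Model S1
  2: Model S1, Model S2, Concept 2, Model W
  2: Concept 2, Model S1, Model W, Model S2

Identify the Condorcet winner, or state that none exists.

Model S1

Head-to-head results (21 engineers):
Model S2–Model W: Model S2 14–7.
Model S2 vs Concept 2: Concept 2 wins 12–9.
Model S2 vs Model S1: Model S1 wins 12–9.
Model W–Concept 2: Concept 2 14–7.
Model W–Model S1: Model S1 17–4.
Concept 2 vs Model S1: Model S1, 12–9.
Model S1 wins every pairwise contest, so Model S1 is the Condorcet winner.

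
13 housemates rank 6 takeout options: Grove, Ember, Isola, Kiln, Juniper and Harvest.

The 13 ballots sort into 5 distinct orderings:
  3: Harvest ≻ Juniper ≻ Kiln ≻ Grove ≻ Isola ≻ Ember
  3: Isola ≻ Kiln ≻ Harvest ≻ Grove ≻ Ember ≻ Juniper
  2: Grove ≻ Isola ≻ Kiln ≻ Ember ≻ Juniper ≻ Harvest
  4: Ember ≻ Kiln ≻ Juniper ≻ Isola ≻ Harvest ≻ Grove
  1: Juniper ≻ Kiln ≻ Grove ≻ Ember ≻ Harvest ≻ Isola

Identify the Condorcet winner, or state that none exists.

Kiln

Check each pair by majority over 13 ballots:
Grove–Ember: Grove 9–4.
Grove–Isola: Isola 7–6.
Grove vs Kiln: Kiln wins 11–2.
Grove–Juniper: Juniper 8–5.
Grove–Harvest: Harvest 10–3.
Ember–Isola: Isola 8–5.
Ember vs Kiln: Kiln, 9–4.
Ember vs Juniper: Ember, 9–4.
Ember–Harvest: Ember 7–6.
Isola vs Kiln: Kiln, 8–5.
Isola vs Juniper: Juniper wins 8–5.
Isola–Harvest: Isola 9–4.
Kiln vs Juniper: Kiln wins 9–4.
Kiln vs Harvest: Kiln wins 10–3.
Juniper–Harvest: Juniper 7–6.
Kiln beats each of Grove, Ember, Isola, Juniper, Harvest — Kiln is the Condorcet winner.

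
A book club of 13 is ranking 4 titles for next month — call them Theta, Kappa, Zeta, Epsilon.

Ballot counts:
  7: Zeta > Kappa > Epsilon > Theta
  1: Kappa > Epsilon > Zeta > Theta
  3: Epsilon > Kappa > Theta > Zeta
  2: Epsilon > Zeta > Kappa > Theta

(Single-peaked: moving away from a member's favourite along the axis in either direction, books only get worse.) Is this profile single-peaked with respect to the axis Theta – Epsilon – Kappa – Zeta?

no

Axis positions: Theta=1, Epsilon=2, Kappa=3, Zeta=4.
Cluster 1 (peak Zeta at position 4): ranking walks positions 4-3-2-1, expanding outward from the peak — single-peaked.
Cluster 2 (peak Kappa at position 3): ranking walks positions 3-2-4-1, expanding outward from the peak — single-peaked.
Cluster 3 (peak Epsilon at position 2): ranking walks positions 2-3-1-4, expanding outward from the peak — single-peaked.
Cluster 4: ranking walks positions 2-4-3-1; Zeta is ranked above Kappa even though Kappa lies between Zeta and the peak Epsilon on the axis — preferences dip and rise again. Not single-peaked.
Cluster 4 violates single-peakedness, so the profile is not single-peaked on this axis.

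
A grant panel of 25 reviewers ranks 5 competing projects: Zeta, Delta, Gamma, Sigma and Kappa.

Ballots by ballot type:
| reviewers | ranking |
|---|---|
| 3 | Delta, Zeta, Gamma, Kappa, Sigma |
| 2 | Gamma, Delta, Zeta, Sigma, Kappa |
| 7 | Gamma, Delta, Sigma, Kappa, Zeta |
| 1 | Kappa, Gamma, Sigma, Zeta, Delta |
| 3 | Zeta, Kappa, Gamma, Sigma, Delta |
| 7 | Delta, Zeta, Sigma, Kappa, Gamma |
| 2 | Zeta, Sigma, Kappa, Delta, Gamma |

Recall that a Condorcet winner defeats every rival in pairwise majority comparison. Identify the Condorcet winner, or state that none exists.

none

Pairwise majorities:
Zeta vs Delta: Zeta preferred on 1+3+2 = 6 ballots; Delta wins 19–6.
Zeta vs Gamma: Zeta preferred on 3+3+7+2 = 15 ballots; Zeta wins 15–10.
Zeta vs Sigma: 3+2+3+7+2 = 17 for Zeta, 8 for Sigma — Zeta by 17–8.
Zeta vs Kappa: 17 to 8, Zeta.
Delta vs Gamma: Delta is ranked higher on 3+7+2 = 12 ballots, Gamma on 13. Gamma wins 13–12.
Delta vs Sigma: 3+2+7+7 = 19 for Delta, 6 for Sigma — Delta by 19–6.
Delta vs Kappa: 19 to 6, Delta.
Gamma vs Sigma: 3+2+7+1+3 = 16 for Gamma, 9 for Sigma — Gamma by 16–9.
Gamma vs Kappa: Gamma is ranked higher on 3+2+7 = 12 ballots, Kappa on 13. Kappa wins 13–12.
Sigma vs Kappa: Sigma preferred on 2+7+7+2 = 18 ballots; Sigma wins 18–7.
No project is unbeaten: Zeta loses to Delta; Delta loses to Gamma; Gamma loses to Zeta; Sigma loses to Zeta; Kappa loses to Zeta. In particular Zeta > Gamma > Delta > Zeta is a majority cycle — no Condorcet winner exists.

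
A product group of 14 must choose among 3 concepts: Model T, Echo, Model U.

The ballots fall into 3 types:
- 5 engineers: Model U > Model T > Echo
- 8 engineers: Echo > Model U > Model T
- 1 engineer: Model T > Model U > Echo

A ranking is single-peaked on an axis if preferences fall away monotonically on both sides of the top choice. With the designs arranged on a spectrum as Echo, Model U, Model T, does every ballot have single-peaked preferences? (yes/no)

yes

Axis positions: Echo=1, Model U=2, Model T=3.
Type 1 (peak Model U at position 2): ranking walks positions 2-3-1, expanding outward from the peak — single-peaked.
Type 2 (peak Echo at position 1): ranking walks positions 1-2-3, expanding outward from the peak — single-peaked.
Type 3 (peak Model T at position 3): ranking walks positions 3-2-1, expanding outward from the peak — single-peaked.
Every ranking is single-peaked on this axis.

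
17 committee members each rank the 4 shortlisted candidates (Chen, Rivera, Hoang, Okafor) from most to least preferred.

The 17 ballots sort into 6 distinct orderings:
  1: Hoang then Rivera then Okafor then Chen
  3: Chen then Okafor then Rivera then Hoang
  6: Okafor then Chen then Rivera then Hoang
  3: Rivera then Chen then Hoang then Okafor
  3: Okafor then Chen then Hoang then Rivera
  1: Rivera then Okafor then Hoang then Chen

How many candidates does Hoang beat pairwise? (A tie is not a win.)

0

Hoang against each rival (17 committee members):
Hoang–Chen: Chen 15–2.
Hoang vs Rivera: 4 to 13, Rivera.
Hoang vs Okafor: Okafor, 13–4.
Hoang beats no one; loses to Chen, Rivera, Okafor — 0 pairwise wins.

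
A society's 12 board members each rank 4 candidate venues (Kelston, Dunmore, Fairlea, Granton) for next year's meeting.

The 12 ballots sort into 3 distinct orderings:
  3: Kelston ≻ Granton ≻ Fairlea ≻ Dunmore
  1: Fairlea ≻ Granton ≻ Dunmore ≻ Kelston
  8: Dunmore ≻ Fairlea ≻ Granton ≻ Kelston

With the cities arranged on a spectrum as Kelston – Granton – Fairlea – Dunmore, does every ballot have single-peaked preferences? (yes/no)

Axis positions: Kelston=1, Granton=2, Fairlea=3, Dunmore=4.
Cluster 1 (peak Kelston at position 1): ranking walks positions 1-2-3-4, expanding outward from the peak — single-peaked.
Cluster 2 (peak Fairlea at position 3): ranking walks positions 3-2-4-1, expanding outward from the peak — single-peaked.
Cluster 3 (peak Dunmore at position 4): ranking walks positions 4-3-2-1, expanding outward from the peak — single-peaked.
Every ranking is single-peaked on this axis.

yes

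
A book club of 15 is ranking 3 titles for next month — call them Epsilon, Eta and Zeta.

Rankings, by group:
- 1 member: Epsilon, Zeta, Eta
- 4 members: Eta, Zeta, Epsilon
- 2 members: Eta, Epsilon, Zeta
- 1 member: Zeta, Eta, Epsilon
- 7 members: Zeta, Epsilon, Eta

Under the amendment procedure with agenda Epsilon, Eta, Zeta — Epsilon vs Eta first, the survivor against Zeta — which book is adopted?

Zeta

Round 1: Epsilon vs Eta — 8–7, Epsilon advances.
Round 2: Epsilon vs Zeta — 3–12, Zeta advances.
The agenda winner is Zeta.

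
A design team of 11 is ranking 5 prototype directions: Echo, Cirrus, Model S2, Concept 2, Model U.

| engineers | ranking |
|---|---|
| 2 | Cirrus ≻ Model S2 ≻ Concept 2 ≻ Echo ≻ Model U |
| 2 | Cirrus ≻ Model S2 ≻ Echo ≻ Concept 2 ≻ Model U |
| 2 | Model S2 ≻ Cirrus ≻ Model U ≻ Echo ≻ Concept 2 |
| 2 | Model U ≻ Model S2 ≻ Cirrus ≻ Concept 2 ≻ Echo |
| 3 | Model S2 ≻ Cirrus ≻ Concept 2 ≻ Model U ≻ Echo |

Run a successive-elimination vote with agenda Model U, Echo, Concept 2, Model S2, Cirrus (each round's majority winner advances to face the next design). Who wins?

Round 1: Model U vs Echo — 7–4, Model U advances.
Round 2: Model U vs Concept 2 — 4–7, Concept 2 advances.
Round 3: Concept 2 vs Model S2 — 0–11, Model S2 advances.
Round 4: Model S2 vs Cirrus — 7–4, Model S2 advances.
Model S2 survives the agenda.

Model S2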